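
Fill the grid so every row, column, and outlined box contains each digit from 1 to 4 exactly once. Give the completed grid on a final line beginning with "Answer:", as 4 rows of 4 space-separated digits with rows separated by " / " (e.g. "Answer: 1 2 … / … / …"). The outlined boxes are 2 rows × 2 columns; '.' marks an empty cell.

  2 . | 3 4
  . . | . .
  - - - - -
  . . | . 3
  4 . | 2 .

Step 1. [r3c1∈{1}] only 1 remains possible at r3c1 ⇒ r3c1=1.
Step 2. [r2c3∈{1}] nothing but 1 survives at r2c3, so r2c3=1.
Step 3. [r2c2∈{3,4}] r2c2 is the only open cell in row 2 admitting 4. So r2c2=4.
Step 4. [r4c4∈{1}] r4c4 is down to just 1, so r4c4=1.
Step 5. [r4c2∈{3}] r4c2 is down to just 3. So r4c2=3.
Step 6. [r3c3∈{4}] nothing but 4 survives at r3c3 ⇒ r3c3=4.
Step 7. [r2c1∈{3}] r2c1's peers cover all but 3, so r2c1=3.
Step 8. [r2c4∈{2}] nothing but 2 survives at r2c4 ⇒ r2c4=2.
Step 9. [r1c2∈{1}] r1c2 is down to just 1. So r1c2=1.
Step 10. [r3c2∈{2}] r3c2 has the single candidate 2. So r3c2=2.

Answer: 2 1 3 4 / 3 4 1 2 / 1 2 4 3 / 4 3 2 1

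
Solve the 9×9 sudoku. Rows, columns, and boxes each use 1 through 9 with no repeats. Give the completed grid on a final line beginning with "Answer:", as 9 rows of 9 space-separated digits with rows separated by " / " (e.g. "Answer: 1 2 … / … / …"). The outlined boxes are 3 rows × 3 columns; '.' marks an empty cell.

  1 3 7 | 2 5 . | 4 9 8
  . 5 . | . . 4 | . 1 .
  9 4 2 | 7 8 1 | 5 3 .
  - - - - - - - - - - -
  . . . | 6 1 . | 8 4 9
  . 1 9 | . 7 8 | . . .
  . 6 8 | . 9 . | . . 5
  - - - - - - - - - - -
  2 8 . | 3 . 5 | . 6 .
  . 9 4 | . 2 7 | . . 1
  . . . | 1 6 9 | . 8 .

Step 1. [r8c7∈{3}] r8c7's peers cover all but 3 ⇒ r8c7=3.
Step 2. [r5c8∈{2}] nothing but 2 survives at r5c8. So r5c8=2.
Step 3. [r9c2∈{7}] only 7 remains possible at r9c2, so r9c2=7.
Step 4. [r3c9∈{6}] r3c9's peers cover all but 6. So r3c9=6.
Step 5. [r4c1∈{3,5,7}] in row 4, 7 fits only at r4c1 ⇒ r4c1=7.
Step 6. [r4c3∈{3,5}] in row 4, 5 fits only at r4c3, so r4c3=5.
Step 7. [r9c9∈{2,4}] in row 9, 4 fits only at r9c9 ⇒ r9c9=4.
Step 8. [r8c1∈{5,6}] 6 has one home in row 8: r8c1. So r8c1=6.
Step 9. [r4c6∈{2,3}] row 4 places 3 nowhere but r4c6 ⇒ r4c6=3.
Step 10. [r6c1∈{3,4}] across row 6, 3 lands solely at r6c1 ⇒ r6c1=3.
Step 11. [r2c9∈{2,7}] col 9 places 2 nowhere but r2c9. So r2c9=2.
Step 12. [r2c7∈{7}] r2c7 is down to just 7 ⇒ r2c7=7.
Step 13. [r5c1∈{4}] nothing but 4 survives at r5c1, so r5c1=4.
Step 14. [r6c7∈{1}] r6c7 is down to just 1, so r6c7=1.
Step 15. [r9c7∈{2}] nothing but 2 survives at r9c7, so r9c7=2.
Step 16. [r9c1∈{5}] r9c1 has the single candidate 5, so r9c1=5.
Step 17. [r6c8∈{7}] r6c8 is down to just 7. So r6c8=7.
Step 18. [r5c9∈{3}] r5c9 has the single candidate 3 ⇒ r5c9=3.
Step 19. [r2c1∈{8}] only 8 remains possible at r2c1 ⇒ r2c1=8.
Step 20. [r5c7∈{6}] r5c7 is down to just 6. So r5c7=6.
Step 21. [r7c9∈{7}] only 7 remains possible at r7c9 ⇒ r7c9=7.
Step 22. [r6c4∈{4}] r6c4 has the single candidate 4. So r6c4=4.
Step 23. [r4c2∈{2}] r4c2 is down to just 2 ⇒ r4c2=2.
Step 24. [r6c6∈{2}] only 2 remains possible at r6c6. So r6c6=2.
Step 25. [r2c4∈{9}] only 9 remains possible at r2c4 ⇒ r2c4=9.
Step 26. [r7c7∈{9}] nothing but 9 survives at r7c7. So r7c7=9.
Step 27. [r7c3∈{1}] only 1 remains possible at r7c3, so r7c3=1.
Step 28. [r9c3∈{3}] r9c3's peers cover all but 3, so r9c3=3.
Step 29. [r1c6∈{6}] r1c6's peers cover all but 6, so r1c6=6.
Step 30. [r2c5∈{3}] only 3 remains possible at r2c5 ⇒ r2c5=3.
Step 31. [r7c5∈{4}] r7c5 has the single candidate 4, so r7c5=4.
Step 32. [r8c8∈{5}] r8c8's peers cover all but 5 ⇒ r8c8=5.
Step 33. [r8c4∈{8}] r8c4 is down to just 8 ⇒ r8c4=8.
Step 34. [r5c4∈{5}] r5c4 has the single candidate 5, so r5c4=5.
Step 35. [r2c3∈{6}] r2c3 is down to just 6. So r2c3=6.

Answer: 1 3 7 2 5 6 4 9 8 / 8 5 6 9 3 4 7 1 2 / 9 4 2 7 8 1 5 3 6 / 7 2 5 6 1 3 8 4 9 / 4 1 9 5 7 8 6 2 3 / 3 6 8 4 9 2 1 7 5 / 2 8 1 3 4 5 9 6 7 / 6 9 4 8 2 7 3 5 1 / 5 7 3 1 6 9 2 8 4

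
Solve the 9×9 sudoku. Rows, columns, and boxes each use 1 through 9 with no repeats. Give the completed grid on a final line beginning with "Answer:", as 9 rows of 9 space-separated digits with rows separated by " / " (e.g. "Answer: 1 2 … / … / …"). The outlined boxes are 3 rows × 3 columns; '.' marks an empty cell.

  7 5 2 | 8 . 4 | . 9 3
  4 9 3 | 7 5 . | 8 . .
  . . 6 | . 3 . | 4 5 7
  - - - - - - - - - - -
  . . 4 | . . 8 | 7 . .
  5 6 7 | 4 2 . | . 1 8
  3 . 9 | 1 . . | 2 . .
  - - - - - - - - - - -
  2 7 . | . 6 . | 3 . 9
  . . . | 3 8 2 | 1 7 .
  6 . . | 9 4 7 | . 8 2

Step 1. [r8c9∈{4,5,6}] in row 8, 6 fits only at r8c9. So r8c9=6.
Step 2. [r7c6∈{1,5}] box 8 places 1 nowhere but r7c6 ⇒ r7c6=1.
Step 3. [r6c6∈{5,6}] in col 6, 5 fits only at r6c6. So r6c6=5.
Step 4. [r6c8∈{4,6}] in row 6, 6 fits only at r6c8, so r6c8=6.
Step 5. [r8c3∈{5}] nothing but 5 survives at r8c3 ⇒ r8c3=5.
Step 6. [r3c1∈{1,8}] r3c1 is the only open cell in col 1 admitting 8, so r3c1=8.
Step 7. [r3c2∈{1}] nothing but 1 survives at r3c2 ⇒ r3c2=1.
Step 8. [r5c7∈{9}] r5c7's peers cover all but 9, so r5c7=9.
Step 9. [r8c1∈{9}] nothing but 9 survives at r8c1 ⇒ r8c1=9.
Step 10. [r4c4∈{6}] r4c4's peers cover all but 6, so r4c4=6.
Step 11. [r4c1∈{1}] nothing but 1 survives at r4c1, so r4c1=1.
Step 12. [r7c4∈{5}] only 5 remains possible at r7c4 ⇒ r7c4=5.
Step 13. [r9c3∈{1}] r9c3's peers cover all but 1, so r9c3=1.
Step 14. [r3c4∈{2}] only 2 remains possible at r3c4 ⇒ r3c4=2.
Step 15. [r5c6∈{3}] r5c6 is down to just 3, so r5c6=3.
Step 16. [r4c9∈{5}] only 5 remains possible at r4c9. So r4c9=5.
Step 17. [r7c3∈{8}] r7c3 has the single candidate 8, so r7c3=8.
Step 18. [r6c5∈{7}] nothing but 7 survives at r6c5 ⇒ r6c5=7.
Step 19. [r1c7∈{6}] only 6 remains possible at r1c7 ⇒ r1c7=6.
Step 20. [r4c5∈{9}] r4c5's peers cover all but 9 ⇒ r4c5=9.
Step 21. [r4c2∈{2}] r4c2's peers cover all but 2. So r4c2=2.
Step 22. [r3c6∈{9}] r3c6's peers cover all but 9 ⇒ r3c6=9.
Step 23. [r6c9∈{4}] r6c9's peers cover all but 4, so r6c9=4.
Step 24. [r7c8∈{4}] only 4 remains possible at r7c8. So r7c8=4.
Step 25. [r1c5∈{1}] r1c5 has the single candidate 1. So r1c5=1.
Step 26. [r4c8∈{3}] r4c8 is down to just 3, so r4c8=3.
Step 27. [r6c2∈{8}] nothing but 8 survives at r6c2, so r6c2=8.
Step 28. [r2c6∈{6}] r2c6 is down to just 6, so r2c6=6.
Step 29. [r9c2∈{3}] r9c2 is down to just 3 ⇒ r9c2=3.
Step 30. [r2c8∈{2}] r2c8's peers cover all but 2. So r2c8=2.
Step 31. [r8c2∈{4}] r8c2 has the single candidate 4, so r8c2=4.
Step 32. [r9c7∈{5}] nothing but 5 survives at r9c7 ⇒ r9c7=5.
Step 33. [r2c9∈{1}] nothing but 1 survives at r2c9 ⇒ r2c9=1.

Answer: 7 5 2 8 1 4 6 9 3 / 4 9 3 7 5 6 8 2 1 / 8 1 6 2 3 9 4 5 7 / 1 2 4 6 9 8 7 3 5 / 5 6 7 4 2 3 9 1 8 / 3 8 9 1 7 5 2 6 4 / 2 7 8 5 6 1 3 4 9 / 9 4 5 3 8 2 1 7 6 / 6 3 1 9 4 7 5 8 2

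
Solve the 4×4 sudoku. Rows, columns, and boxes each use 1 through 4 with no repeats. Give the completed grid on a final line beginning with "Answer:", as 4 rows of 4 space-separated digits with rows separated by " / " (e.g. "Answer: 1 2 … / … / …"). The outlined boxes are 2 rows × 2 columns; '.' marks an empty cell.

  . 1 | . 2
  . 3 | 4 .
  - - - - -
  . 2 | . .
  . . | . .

Step 1. [r4c2∈{4}] nothing but 4 survives at r4c2. So r4c2=4.
Step 2. [r1c3∈{3}] r1c3 is down to just 3, so r1c3=3.
Step 3. [r3c3∈{1}] r3c3's peers cover all but 1 ⇒ r3c3=1.
Step 4. [r3c1∈{3}] r3c1 has the single candidate 3 ⇒ r3c1=3.
Step 5. [r3c4∈{4}] nothing but 4 survives at r3c4. So r3c4=4.
Step 6. [r4c4∈{3}] r4c4 has the single candidate 3, so r4c4=3.
Step 7. [r4c1∈{1}] r4c1 has the single candidate 1. So r4c1=1.
Step 8. [r2c1∈{2}] r2c1 has the single candidate 2. So r2c1=2.
Step 9. [r4c3∈{2}] r4c3 is down to just 2, so r4c3=2.
Step 10. [r1c1∈{4}] r1c1 has the single candidate 4 ⇒ r1c1=4.
Step 11. [r2c4∈{1}] r2c4 is down to just 1 ⇒ r2c4=1.

Answer: 4 1 3 2 / 2 3 4 1 / 3 2 1 4 / 1 4 2 3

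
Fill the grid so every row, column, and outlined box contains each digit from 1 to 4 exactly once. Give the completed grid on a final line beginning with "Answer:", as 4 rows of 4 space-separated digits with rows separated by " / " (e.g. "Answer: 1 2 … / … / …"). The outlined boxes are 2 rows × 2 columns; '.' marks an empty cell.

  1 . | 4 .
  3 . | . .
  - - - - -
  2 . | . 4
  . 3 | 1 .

Step 1. [r2c3∈{2}] r2c3 is down to just 2 ⇒ r2c3=2.
Step 2. [r3c2∈{1}] only 1 remains possible at r3c2. So r3c2=1.
Step 3. [r4c4∈{2}] only 2 remains possible at r4c4, so r4c4=2.
Step 4. [r2c2∈{4}] r2c2 has the single candidate 4, so r2c2=4.
Step 5. [r2c4∈{1}] r2c4 is down to just 1, so r2c4=1.
Step 6. [r1c4∈{3}] r1c4's peers cover all but 3. So r1c4=3.
Step 7. [r1c2∈{2}] r1c2 is down to just 2, so r1c2=2.
Step 8. [r4c1∈{4}] r4c1's peers cover all but 4, so r4c1=4.
Step 9. [r3c3∈{3}] r3c3 is down to just 3 ⇒ r3c3=3.

Answer: 1 2 4 3 / 3 4 2 1 / 2 1 3 4 / 4 3 1 2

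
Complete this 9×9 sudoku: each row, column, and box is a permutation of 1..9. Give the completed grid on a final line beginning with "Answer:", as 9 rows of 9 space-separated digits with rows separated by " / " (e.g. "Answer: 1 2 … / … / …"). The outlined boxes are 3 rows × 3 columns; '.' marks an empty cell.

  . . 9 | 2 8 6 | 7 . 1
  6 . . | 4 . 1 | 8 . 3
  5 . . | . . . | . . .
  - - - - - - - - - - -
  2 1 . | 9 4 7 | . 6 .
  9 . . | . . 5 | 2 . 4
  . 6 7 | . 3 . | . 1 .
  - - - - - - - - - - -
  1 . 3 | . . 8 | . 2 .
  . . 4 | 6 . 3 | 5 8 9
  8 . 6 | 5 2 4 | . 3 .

Step 1. [r7c4∈{7}] r7c4 has the single candidate 7. So r7c4=7.
Step 2. [r3c6∈{9}] nothing but 9 survives at r3c6, so r3c6=9.
Step 3. [r5c3∈{8}] r5c3 has the single candidate 8, so r5c3=8.
Step 4. [r3c2∈{2,3,4,7,8}] in row 3, 8 fits only at r3c2 ⇒ r3c2=8.
Step 5. [r2c2∈{2,7}] across box 1, 7 lands solely at r2c2, so r2c2=7.
Step 6. [r1c2∈{3,4}] col 2 places 4 nowhere but r1c2, so r1c2=4.
Step 7. [r4c9∈{5,8}] in row 4, 8 fits only at r4c9. So r4c9=8.
Step 8. [r7c9∈{6}] nothing but 6 survives at r7c9, so r7c9=6.
Step 9. [r3c7∈{4,6}] 6 has one home in row 3: r3c7, so r3c7=6.
Step 10. [r5c4∈{1}] r5c4 is down to just 1, so r5c4=1.
Step 11. [r2c8∈{5,9}] across row 2, 9 lands solely at r2c8 ⇒ r2c8=9.
Step 12. [r2c3∈{2}] r2c3's peers cover all but 2 ⇒ r2c3=2.
Step 13. [r7c5∈{9}] r7c5 is down to just 9 ⇒ r7c5=9.
Step 14. [r6c6∈{2}] r6c6 has the single candidate 2, so r6c6=2.
Step 15. [r3c4∈{3}] only 3 remains possible at r3c4. So r3c4=3.
Step 16. [r8c5∈{1}] r8c5 is down to just 1. So r8c5=1.
Step 17. [r3c3∈{1}] r3c3 has the single candidate 1. So r3c3=1.
Step 18. [r7c7∈{4}] r7c7 has the single candidate 4. So r7c7=4.
Step 19. [r3c8∈{4}] r3c8 has the single candidate 4, so r3c8=4.
Step 20. [r9c7∈{1}] r9c7 is down to just 1. So r9c7=1.
Step 21. [r9c9∈{7}] r9c9's peers cover all but 7. So r9c9=7.
Step 22. [r6c1∈{4}] r6c1 has the single candidate 4, so r6c1=4.
Step 23. [r8c2∈{2}] r8c2 has the single candidate 2, so r8c2=2.
Step 24. [r5c2∈{3}] r5c2 has the single candidate 3, so r5c2=3.
Step 25. [r8c1∈{7}] r8c1's peers cover all but 7 ⇒ r8c1=7.
Step 26. [r1c8∈{5}] only 5 remains possible at r1c8 ⇒ r1c8=5.
Step 27. [r5c8∈{7}] r5c8's peers cover all but 7 ⇒ r5c8=7.
Step 28. [r2c5∈{5}] r2c5 has the single candidate 5, so r2c5=5.
Step 29. [r4c7∈{3}] only 3 remains possible at r4c7. So r4c7=3.
Step 30. [r9c2∈{9}] nothing but 9 survives at r9c2, so r9c2=9.
Step 31. [r3c5∈{7}] only 7 remains possible at r3c5 ⇒ r3c5=7.
Step 32. [r4c3∈{5}] r4c3 is down to just 5 ⇒ r4c3=5.
Step 33. [r5c5∈{6}] r5c5 is down to just 6. So r5c5=6.
Step 34. [r1c1∈{3}] only 3 remains possible at r1c1, so r1c1=3.
Step 35. [r6c7∈{9}] r6c7 is down to just 9 ⇒ r6c7=9.
Step 36. [r3c9∈{2}] r3c9 has the single candidate 2 ⇒ r3c9=2.
Step 37. [r6c4∈{8}] only 8 remains possible at r6c4 ⇒ r6c4=8.
Step 38. [r6c9∈{5}] r6c9 is down to just 5. So r6c9=5.
Step 39. [r7c2∈{5}] only 5 remains possible at r7c2, so r7c2=5.

Answer: 3 4 9 2 8 6 7 5 1 / 6 7 2 4 5 1 8 9 3 / 5 8 1 3 7 9 6 4 2 / 2 1 5 9 4 7 3 6 8 / 9 3 8 1 6 5 2 7 4 / 4 6 7 8 3 2 9 1 5 / 1 5 3 7 9 8 4 2 6 / 7 2 4 6 1 3 5 8 9 / 8 9 6 5 2 4 1 3 7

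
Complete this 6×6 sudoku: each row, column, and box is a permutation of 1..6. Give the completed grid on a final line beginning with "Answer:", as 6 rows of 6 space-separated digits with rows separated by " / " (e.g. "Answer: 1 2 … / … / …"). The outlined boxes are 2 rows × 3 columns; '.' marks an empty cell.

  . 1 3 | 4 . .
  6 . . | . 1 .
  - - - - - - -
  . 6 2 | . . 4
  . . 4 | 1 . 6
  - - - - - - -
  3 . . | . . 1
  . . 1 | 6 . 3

Step 1. [r6c1∈{2,4,5}] 4 has one home in col 1: r6c1 ⇒ r6c1=4.
Step 2. [r4c5∈{2,3,5}] 2 has one home in row 4: r4c5. So r4c5=2.
Step 3. [r6c5∈{5}] r6c5's peers cover all but 5 ⇒ r6c5=5.
Step 4. [r2c3∈{5}] only 5 remains possible at r2c3. So r2c3=5.
Step 5. [r2c6∈{2}] r2c6's peers cover all but 2, so r2c6=2.
Step 6. [r4c1∈{5}] r4c1's peers cover all but 5, so r4c1=5.
Step 7. [r5c2∈{2,5}] row 5 places 5 nowhere but r5c2. So r5c2=5.
Step 8. [r2c4∈{3}] r2c4's peers cover all but 3 ⇒ r2c4=3.
Step 9. [r1c5∈{6}] nothing but 6 survives at r1c5. So r1c5=6.
Step 10. [r5c4∈{2}] only 2 remains possible at r5c4 ⇒ r5c4=2.
Step 11. [r5c3∈{6}] r5c3's peers cover all but 6 ⇒ r5c3=6.
Step 12. [r3c4∈{5}] r3c4 has the single candidate 5, so r3c4=5.
Step 13. [r1c1∈{2}] r1c1 has the single candidate 2. So r1c1=2.
Step 14. [r5c5∈{4}] r5c5 is down to just 4, so r5c5=4.
Step 15. [r3c1∈{1}] r3c1 is down to just 1 ⇒ r3c1=1.
Step 16. [r6c2∈{2}] nothing but 2 survives at r6c2 ⇒ r6c2=2.
Step 17. [r4c2∈{3}] nothing but 3 survives at r4c2 ⇒ r4c2=3.
Step 18. [r3c5∈{3}] only 3 remains possible at r3c5 ⇒ r3c5=3.
Step 19. [r2c2∈{4}] only 4 remains possible at r2c2. So r2c2=4.
Step 20. [r1c6∈{5}] nothing but 5 survives at r1c6 ⇒ r1c6=5.

Answer: 2 1 3 4 6 5 / 6 4 5 3 1 2 / 1 6 2 5 3 4 / 5 3 4 1 2 6 / 3 5 6 2 4 1 / 4 2 1 6 5 3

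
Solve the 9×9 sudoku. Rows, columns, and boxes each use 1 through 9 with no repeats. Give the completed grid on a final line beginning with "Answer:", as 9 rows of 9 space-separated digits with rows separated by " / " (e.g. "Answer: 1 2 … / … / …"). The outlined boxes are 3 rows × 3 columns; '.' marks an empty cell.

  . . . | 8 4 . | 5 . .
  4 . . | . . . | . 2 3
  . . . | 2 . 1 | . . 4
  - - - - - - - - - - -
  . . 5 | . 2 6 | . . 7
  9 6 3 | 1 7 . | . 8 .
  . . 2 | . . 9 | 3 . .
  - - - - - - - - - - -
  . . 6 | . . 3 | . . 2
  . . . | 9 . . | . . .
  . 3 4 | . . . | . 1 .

Step 1. [r7c2∈{1,5,7,8,9}] r7c2 is the only open cell in box 7 admitting 9 ⇒ r7c2=9.
Step 2. [r1c6∈{7}] r1c6's peers cover all but 7, so r1c6=7.
Step 3. [r2c6∈{5}] only 5 remains possible at r2c6 ⇒ r2c6=5.
Step 4. [r6c5∈{5,8}] r6c5 is the only open cell in box 5 admitting 8, so r6c5=8.
Step 5. [r6c4∈{4,5}] r6c4 is the only open cell in box 5 admitting 5, so r6c4=5.
Step 6. [r2c4∈{6}] only 6 remains possible at r2c4 ⇒ r2c4=6.
Step 7. [r1c1∈{1,2,3,6}] across row 1, 3 lands solely at r1c1 ⇒ r1c1=3.
Step 8. [r3c1∈{5,6,7,8}] 6 has one home in col 1: r3c1 ⇒ r3c1=6.
Step 9. [r8c8∈{3,4,5,6,7}] across row 8, 3 lands solely at r8c8 ⇒ r8c8=3.
Step 10. [r7c8∈{4,5,7}] r7c8 is the only open cell in col 8 admitting 5. So r7c8=5.
Step 11. [r3c8∈{7,9}] r3c8 is the only open cell in col 8 admitting 7, so r3c8=7.
Step 12. [r9c4∈{7}] r9c4's peers cover all but 7. So r9c4=7.
Step 13. [r2c5∈{9}] only 9 remains possible at r2c5. So r2c5=9.
Step 14. [r5c6∈{4}] only 4 remains possible at r5c6, so r5c6=4.
Step 15. [r8c7∈{4,6,7,8}] r8c7 is the only open cell in row 8 admitting 4. So r8c7=4.
Step 16. [r9c7∈{6,8,9}] across col 7, 6 lands solely at r9c7. So r9c7=6.
Step 17. [r8c9∈{8}] only 8 remains possible at r8c9. So r8c9=8.
Step 18. [r7c1∈{1,7,8}] across row 7, 8 lands solely at r7c1. So r7c1=8.
Step 19. [r4c1∈{1}] r4c1 is down to just 1 ⇒ r4c1=1.
Step 20. [r2c7∈{1,8}] col 7 places 1 nowhere but r2c7 ⇒ r2c7=1.
Step 21. [r4c2∈{4,8}] r4c2 is the only open cell in row 4 admitting 8 ⇒ r4c2=8.
Step 22. [r8c6∈{2}] r8c6 has the single candidate 2, so r8c6=2.
Step 23. [r2c2∈{7}] only 7 remains possible at r2c2 ⇒ r2c2=7.
Step 24. [r8c5∈{1,5,6}] row 8 places 6 nowhere but r8c5, so r8c5=6.
Step 25. [r3c7∈{8,9}] r3c7 is the only open cell in col 7 admitting 8 ⇒ r3c7=8.
Step 26. [r4c8∈{4,9}] in row 4, 4 fits only at r4c8. So r4c8=4.
Step 27. [r1c8∈{6,9}] in col 8, 9 fits only at r1c8, so r1c8=9.
Step 28. [r8c3∈{1,7}] r8c3 is the only open cell in col 3 admitting 7 ⇒ r8c3=7.
Step 29. [r8c2∈{1,5}] across row 8, 1 lands solely at r8c2. So r8c2=1.
Step 30. [r8c1∈{5}] r8c1's peers cover all but 5 ⇒ r8c1=5.
Step 31. [r1c9∈{6}] r1c9 has the single candidate 6, so r1c9=6.
Step 32. [r7c7∈{7}] nothing but 7 survives at r7c7. So r7c7=7.
Step 33. [r9c6∈{8}] nothing but 8 survives at r9c6 ⇒ r9c6=8.
Step 34. [r4c7∈{9}] r4c7's peers cover all but 9, so r4c7=9.
Step 35. [r2c3∈{8}] r2c3 has the single candidate 8. So r2c3=8.
Step 36. [r3c2∈{5}] r3c2 is down to just 5. So r3c2=5.
Step 37. [r9c5∈{5}] r9c5 is down to just 5. So r9c5=5.
Step 38. [r3c5∈{3}] r3c5's peers cover all but 3. So r3c5=3.
Step 39. [r7c4∈{4}] only 4 remains possible at r7c4 ⇒ r7c4=4.
Step 40. [r1c3∈{1}] only 1 remains possible at r1c3, so r1c3=1.
Step 41. [r6c9∈{1}] only 1 remains possible at r6c9, so r6c9=1.
Step 42. [r6c1∈{7}] r6c1 is down to just 7. So r6c1=7.
Step 43. [r5c9∈{5}] r5c9 is down to just 5 ⇒ r5c9=5.
Step 44. [r1c2∈{2}] r1c2 has the single candidate 2. So r1c2=2.
Step 45. [r6c8∈{6}] r6c8 has the single candidate 6, so r6c8=6.
Step 46. [r4c4∈{3}] r4c4's peers cover all but 3, so r4c4=3.
Step 47. [r7c5∈{1}] r7c5 has the single candidate 1, so r7c5=1.
Step 48. [r6c2∈{4}] nothing but 4 survives at r6c2. So r6c2=4.
Step 49. [r3c3∈{9}] r3c3 has the single candidate 9. So r3c3=9.
Step 50. [r5c7∈{2}] nothing but 2 survives at r5c7 ⇒ r5c7=2.
Step 51. [r9c9∈{9}] only 9 remains possible at r9c9. So r9c9=9.
Step 52. [r9c1∈{2}] nothing but 2 survives at r9c1, so r9c1=2.

Answer: 3 2 1 8 4 7 5 9 6 / 4 7 8 6 9 5 1 2 3 / 6 5 9 2 3 1 8 7 4 / 1 8 5 3 2 6 9 4 7 / 9 6 3 1 7 4 2 8 5 / 7 4 2 5 8 9 3 6 1 / 8 9 6 4 1 3 7 5 2 / 5 1 7 9 6 2 4 3 8 / 2 3 4 7 5 8 6 1 9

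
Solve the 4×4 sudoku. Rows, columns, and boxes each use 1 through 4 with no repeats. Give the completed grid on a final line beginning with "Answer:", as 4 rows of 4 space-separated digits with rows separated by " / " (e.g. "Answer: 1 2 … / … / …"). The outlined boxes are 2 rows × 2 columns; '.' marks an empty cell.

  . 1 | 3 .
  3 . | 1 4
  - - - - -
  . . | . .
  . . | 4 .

Step 1. [r3c3∈{2}] r3c3 is down to just 2 ⇒ r3c3=2.
Step 2. [r2c2∈{2}] r2c2's peers cover all but 2 ⇒ r2c2=2.
Step 3. [r3c2∈{3,4}] r3c2 is the only open cell in col 2 admitting 4. So r3c2=4.
Step 4. [r3c4∈{1,3}] in row 3, 3 fits only at r3c4. So r3c4=3.
Step 5. [r4c4∈{1}] r4c4 has the single candidate 1. So r4c4=1.
Step 6. [r3c1∈{1}] r3c1 is down to just 1. So r3c1=1.
Step 7. [r4c1∈{2}] only 2 remains possible at r4c1. So r4c1=2.
Step 8. [r1c1∈{4}] r1c1 is down to just 4 ⇒ r1c1=4.
Step 9. [r1c4∈{2}] r1c4's peers cover all but 2. So r1c4=2.
Step 10. [r4c2∈{3}] only 3 remains possible at r4c2. So r4c2=3.

Answer: 4 1 3 2 / 3 2 1 4 / 1 4 2 3 / 2 3 4 1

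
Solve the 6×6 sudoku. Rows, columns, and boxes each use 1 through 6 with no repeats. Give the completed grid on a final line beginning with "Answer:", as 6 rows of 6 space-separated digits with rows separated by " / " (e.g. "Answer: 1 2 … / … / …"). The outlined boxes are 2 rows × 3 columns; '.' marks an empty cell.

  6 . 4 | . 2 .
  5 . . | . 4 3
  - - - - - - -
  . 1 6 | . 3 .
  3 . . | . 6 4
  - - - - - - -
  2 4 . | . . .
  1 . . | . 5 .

Step 1. [r4c4∈{1,2,5}] across row 4, 1 lands solely at r4c4. So r4c4=1.
Step 2. [r6c4∈{2,3,4,6}] r6c4 is the only open cell in row 6 admitting 4, so r6c4=4.
Step 3. [r6c6∈{2,6}] row 6 places 2 nowhere but r6c6. So r6c6=2.
Step 4. [r1c4∈{5}] r1c4 is down to just 5, so r1c4=5.
Step 5. [r6c3∈{3}] r6c3's peers cover all but 3. So r6c3=3.
Step 6. [r5c6∈{1,6}] in col 6, 6 fits only at r5c6 ⇒ r5c6=6.
Step 7. [r2c2∈{2}] only 2 remains possible at r2c2. So r2c2=2.
Step 8. [r5c3∈{5}] r5c3 is down to just 5 ⇒ r5c3=5.
Step 9. [r1c2∈{3}] only 3 remains possible at r1c2 ⇒ r1c2=3.
Step 10. [r3c6∈{5}] r3c6 is down to just 5 ⇒ r3c6=5.
Step 11. [r3c1∈{4}] nothing but 4 survives at r3c1 ⇒ r3c1=4.
Step 12. [r6c2∈{6}] r6c2 has the single candidate 6 ⇒ r6c2=6.
Step 13. [r5c5∈{1}] r5c5 has the single candidate 1 ⇒ r5c5=1.
Step 14. [r2c3∈{1}] only 1 remains possible at r2c3. So r2c3=1.
Step 15. [r5c4∈{3}] r5c4 has the single candidate 3 ⇒ r5c4=3.
Step 16. [r4c3∈{2}] r4c3 is down to just 2, so r4c3=2.
Step 17. [r3c4∈{2}] r3c4 is down to just 2, so r3c4=2.
Step 18. [r4c2∈{5}] r4c2 has the single candidate 5 ⇒ r4c2=5.
Step 19. [r2c4∈{6}] r2c4 has the single candidate 6 ⇒ r2c4=6.
Step 20. [r1c6∈{1}] r1c6's peers cover all but 1. So r1c6=1.

Answer: 6 3 4 5 2 1 / 5 2 1 6 4 3 / 4 1 6 2 3 5 / 3 5 2 1 6 4 / 2 4 5 3 1 6 / 1 6 3 4 5 2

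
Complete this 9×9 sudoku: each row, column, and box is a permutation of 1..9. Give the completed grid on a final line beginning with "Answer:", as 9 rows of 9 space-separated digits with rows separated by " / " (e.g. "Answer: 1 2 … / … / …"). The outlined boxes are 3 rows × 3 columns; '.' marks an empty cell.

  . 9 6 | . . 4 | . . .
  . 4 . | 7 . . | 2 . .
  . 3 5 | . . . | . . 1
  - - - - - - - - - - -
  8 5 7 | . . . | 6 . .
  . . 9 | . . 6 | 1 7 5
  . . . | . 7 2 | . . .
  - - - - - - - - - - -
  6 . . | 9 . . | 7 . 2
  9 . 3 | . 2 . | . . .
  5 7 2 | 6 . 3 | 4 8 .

Step 1. [r9c5∈{1}] r9c5 is down to just 1 ⇒ r9c5=1.
Step 2. [r6c4∈{1,3,4,5,8}] 5 has one home in row 6: r6c4. So r6c4=5.
Step 3. [r7c8∈{1,3,5}] in row 7, 3 fits only at r7c8, so r7c8=3.
Step 4. [r2c3∈{1,8}] across box 1, 8 lands solely at r2c3, so r2c3=8.
Step 5. [r3c8∈{4,6,9}] across row 3, 4 lands solely at r3c8. So r3c8=4.
Step 6. [r6c8∈{9}] nothing but 9 survives at r6c8 ⇒ r6c8=9.
Step 7. [r8c4∈{4,8}] across row 8, 4 lands solely at r8c4 ⇒ r8c4=4.
Step 8. [r1c8∈{5}] only 5 remains possible at r1c8. So r1c8=5.
Step 9. [r3c7∈{8,9}] r3c7 is the only open cell in col 7 admitting 9. So r3c7=9.
Step 10. [r3c6∈{8}] r3c6's peers cover all but 8, so r3c6=8.
Step 11. [r1c5∈{3}] nothing but 3 survives at r1c5, so r1c5=3.
Step 12. [r6c7∈{3,8}] col 7 places 3 nowhere but r6c7, so r6c7=3.
Step 13. [r5c1∈{2,3,4}] col 1 places 3 nowhere but r5c1 ⇒ r5c1=3.
Step 14. [r2c8∈{6}] r2c8 is down to just 6, so r2c8=6.
Step 15. [r7c5∈{5,8}] across box 8, 8 lands solely at r7c5, so r7c5=8.
Step 16. [r2c1∈{1}] r2c1 is down to just 1, so r2c1=1.
Step 17. [r7c2∈{1}] r7c2 is down to just 1 ⇒ r7c2=1.
Step 18. [r2c5∈{5,9}] in col 5, 5 fits only at r2c5. So r2c5=5.
Step 19. [r4c6∈{1,9}] in col 6, 1 fits only at r4c6, so r4c6=1.
Step 20. [r6c9∈{4,8}] 8 has one home in row 6: r6c9. So r6c9=8.
Step 21. [r3c1∈{2,7}] in row 3, 7 fits only at r3c1. So r3c1=7.
Step 22. [r5c5∈{4}] r5c5 has the single candidate 4, so r5c5=4.
Step 23. [r1c1∈{2}] only 2 remains possible at r1c1, so r1c1=2.
Step 24. [r8c6∈{5,7}] in row 8, 7 fits only at r8c6. So r8c6=7.
Step 25. [r6c1∈{4}] r6c1's peers cover all but 4 ⇒ r6c1=4.
Step 26. [r2c9∈{3}] only 3 remains possible at r2c9. So r2c9=3.
Step 27. [r7c6∈{5}] r7c6's peers cover all but 5 ⇒ r7c6=5.
Step 28. [r4c5∈{9}] r4c5's peers cover all but 9. So r4c5=9.
Step 29. [r8c8∈{1}] nothing but 1 survives at r8c8, so r8c8=1.
Step 30. [r2c6∈{9}] r2c6 is down to just 9 ⇒ r2c6=9.
Step 31. [r1c9∈{7}] nothing but 7 survives at r1c9, so r1c9=7.
Step 32. [r1c7∈{8}] nothing but 8 survives at r1c7. So r1c7=8.
Step 33. [r5c4∈{8}] r5c4 is down to just 8. So r5c4=8.
Step 34. [r6c2∈{6}] r6c2 has the single candidate 6 ⇒ r6c2=6.
Step 35. [r8c9∈{6}] nothing but 6 survives at r8c9 ⇒ r8c9=6.
Step 36. [r7c3∈{4}] r7c3's peers cover all but 4. So r7c3=4.
Step 37. [r3c5∈{6}] r3c5's peers cover all but 6. So r3c5=6.
Step 38. [r8c2∈{8}] only 8 remains possible at r8c2, so r8c2=8.
Step 39. [r6c3∈{1}] r6c3 has the single candidate 1. So r6c3=1.
Step 40. [r4c9∈{4}] r4c9's peers cover all but 4, so r4c9=4.
Step 41. [r3c4∈{2}] nothing but 2 survives at r3c4. So r3c4=2.
Step 42. [r4c8∈{2}] r4c8 has the single candidate 2. So r4c8=2.
Step 43. [r5c2∈{2}] r5c2 has the single candidate 2, so r5c2=2.
Step 44. [r9c9∈{9}] nothing but 9 survives at r9c9. So r9c9=9.
Step 45. [r8c7∈{5}] r8c7 has the single candidate 5. So r8c7=5.
Step 46. [r1c4∈{1}] only 1 remains possible at r1c4 ⇒ r1c4=1.
Step 47. [r4c4∈{3}] nothing but 3 survives at r4c4. So r4c4=3.

Answer: 2 9 6 1 3 4 8 5 7 / 1 4 8 7 5 9 2 6 3 / 7 3 5 2 6 8 9 4 1 / 8 5 7 3 9 1 6 2 4 / 3 2 9 8 4 6 1 7 5 / 4 6 1 5 7 2 3 9 8 / 6 1 4 9 8 5 7 3 2 / 9 8 3 4 2 7 5 1 6 / 5 7 2 6 1 3 4 8 9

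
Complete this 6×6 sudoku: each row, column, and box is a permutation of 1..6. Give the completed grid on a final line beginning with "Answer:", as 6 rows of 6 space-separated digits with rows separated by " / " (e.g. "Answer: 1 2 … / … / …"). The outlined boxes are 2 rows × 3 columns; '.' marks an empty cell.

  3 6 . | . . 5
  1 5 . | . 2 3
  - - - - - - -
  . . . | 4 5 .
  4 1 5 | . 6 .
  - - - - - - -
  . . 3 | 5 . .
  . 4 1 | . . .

Step 1. [r4c6∈{2}] r4c6's peers cover all but 2 ⇒ r4c6=2.
Step 2. [r6c4∈{2,3,6}] 2 has one home in col 4: r6c4, so r6c4=2.
Step 3. [r1c5∈{1,4}] in box 2, 4 fits only at r1c5 ⇒ r1c5=4.
Step 4. [r5c2∈{2}] nothing but 2 survives at r5c2. So r5c2=2.
Step 5. [r5c1∈{6}] r5c1 has the single candidate 6. So r5c1=6.
Step 6. [r3c3∈{2,6}] across row 3, 6 lands solely at r3c3. So r3c3=6.
Step 7. [r5c6∈{1,4}] row 5 places 4 nowhere but r5c6. So r5c6=4.
Step 8. [r6c5∈{3}] r6c5 has the single candidate 3 ⇒ r6c5=3.
Step 9. [r5c5∈{1}] r5c5's peers cover all but 1. So r5c5=1.
Step 10. [r3c6∈{1}] r3c6 has the single candidate 1, so r3c6=1.
Step 11. [r3c1∈{2}] only 2 remains possible at r3c1, so r3c1=2.
Step 12. [r6c1∈{5}] r6c1 is down to just 5, so r6c1=5.
Step 13. [r2c3∈{4}] r2c3 has the single candidate 4, so r2c3=4.
Step 14. [r3c2∈{3}] r3c2 has the single candidate 3, so r3c2=3.
Step 15. [r4c4∈{3}] only 3 remains possible at r4c4. So r4c4=3.
Step 16. [r1c3∈{2}] r1c3's peers cover all but 2. So r1c3=2.
Step 17. [r6c6∈{6}] nothing but 6 survives at r6c6, so r6c6=6.
Step 18. [r1c4∈{1}] r1c4's peers cover all but 1 ⇒ r1c4=1.
Step 19. [r2c4∈{6}] r2c4 has the single candidate 6 ⇒ r2c4=6.

Answer: 3 6 2 1 4 5 / 1 5 4 6 2 3 / 2 3 6 4 5 1 / 4 1 5 3 6 2 / 6 2 3 5 1 4 / 5 4 1 2 3 6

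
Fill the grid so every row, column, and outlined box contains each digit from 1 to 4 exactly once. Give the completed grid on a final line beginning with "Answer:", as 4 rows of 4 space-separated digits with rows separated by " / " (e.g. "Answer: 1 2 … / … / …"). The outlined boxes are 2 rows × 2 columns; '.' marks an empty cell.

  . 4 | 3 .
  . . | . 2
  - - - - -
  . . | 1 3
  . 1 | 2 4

Step 1. [r2c1∈{1,3}] in row 2, 1 fits only at r2c1, so r2c1=1.
Step 2. [r3c2∈{2}] r3c2 has the single candidate 2, so r3c2=2.
Step 3. [r3c1∈{4}] nothing but 4 survives at r3c1, so r3c1=4.
Step 4. [r2c2∈{3}] r2c2 has the single candidate 3, so r2c2=3.
Step 5. [r1c4∈{1}] r1c4 is down to just 1 ⇒ r1c4=1.
Step 6. [r2c3∈{4}] only 4 remains possible at r2c3 ⇒ r2c3=4.
Step 7. [r4c1∈{3}] nothing but 3 survives at r4c1. So r4c1=3.
Step 8. [r1c1∈{2}] only 2 remains possible at r1c1 ⇒ r1c1=2.

Answer: 2 4 3 1 / 1 3 4 2 / 4 2 1 3 / 3 1 2 4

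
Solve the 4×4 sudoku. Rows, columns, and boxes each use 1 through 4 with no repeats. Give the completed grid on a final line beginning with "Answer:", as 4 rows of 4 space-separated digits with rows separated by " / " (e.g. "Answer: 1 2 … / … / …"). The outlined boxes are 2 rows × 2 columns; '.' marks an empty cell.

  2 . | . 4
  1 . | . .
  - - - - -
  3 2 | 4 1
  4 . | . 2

Step 1. [r2c4∈{3}] r2c4 has the single candidate 3. So r2c4=3.
Step 2. [r1c2∈{3}] r1c2 has the single candidate 3, so r1c2=3.
Step 3. [r1c3∈{1}] r1c3 has the single candidate 1, so r1c3=1.
Step 4. [r4c3∈{3}] r4c3's peers cover all but 3. So r4c3=3.
Step 5. [r2c3∈{2}] nothing but 2 survives at r2c3. So r2c3=2.
Step 6. [r4c2∈{1}] r4c2 is down to just 1. So r4c2=1.
Step 7. [r2c2∈{4}] r2c2 has the single candidate 4 ⇒ r2c2=4.

Answer: 2 3 1 4 / 1 4 2 3 / 3 2 4 1 / 4 1 3 2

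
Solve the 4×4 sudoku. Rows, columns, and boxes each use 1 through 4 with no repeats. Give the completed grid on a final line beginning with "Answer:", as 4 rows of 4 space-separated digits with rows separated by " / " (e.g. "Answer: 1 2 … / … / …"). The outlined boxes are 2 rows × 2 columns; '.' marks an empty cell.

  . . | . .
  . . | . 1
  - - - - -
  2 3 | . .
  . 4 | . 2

Step 1. [r1c4∈{3,4}] across col 4, 3 lands solely at r1c4 ⇒ r1c4=3.
Step 2. [r1c2∈{1,2}] r1c2 is the only open cell in col 2 admitting 1, so r1c2=1.
Step 3. [r1c3∈{2,4}] in row 1, 2 fits only at r1c3, so r1c3=2.
Step 4. [r3c3∈{1,4}] 1 has one home in row 3: r3c3, so r3c3=1.
Step 5. [r2c1∈{3,4}] 3 has one home in row 2: r2c1 ⇒ r2c1=3.
Step 6. [r1c1∈{4}] only 4 remains possible at r1c1 ⇒ r1c1=4.
Step 7. [r4c1∈{1}] r4c1 has the single candidate 1. So r4c1=1.
Step 8. [r4c3∈{3}] nothing but 3 survives at r4c3, so r4c3=3.
Step 9. [r3c4∈{4}] r3c4's peers cover all but 4 ⇒ r3c4=4.
Step 10. [r2c3∈{4}] r2c3 is down to just 4. So r2c3=4.
Step 11. [r2c2∈{2}] r2c2's peers cover all but 2, so r2c2=2.

Answer: 4 1 2 3 / 3 2 4 1 / 2 3 1 4 / 1 4 3 2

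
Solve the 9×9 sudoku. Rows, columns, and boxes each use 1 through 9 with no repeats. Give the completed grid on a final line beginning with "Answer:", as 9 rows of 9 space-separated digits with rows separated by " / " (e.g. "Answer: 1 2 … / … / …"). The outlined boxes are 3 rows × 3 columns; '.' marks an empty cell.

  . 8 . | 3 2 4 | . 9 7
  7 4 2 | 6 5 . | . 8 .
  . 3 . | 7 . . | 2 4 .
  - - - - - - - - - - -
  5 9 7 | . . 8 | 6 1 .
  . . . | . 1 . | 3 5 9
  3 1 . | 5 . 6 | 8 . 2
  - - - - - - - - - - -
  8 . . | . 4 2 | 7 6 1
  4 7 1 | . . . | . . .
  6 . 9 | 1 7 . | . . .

Step 1. [r9c9∈{3,4,5,8}] row 9 places 8 nowhere but r9c9 ⇒ r9c9=8.
Step 2. [r2c6∈{1,9}] row 2 places 9 nowhere but r2c6 ⇒ r2c6=9.
Step 3. [r8c7∈{5,9}] 9 has one home in col 7: r8c7. So r8c7=9.
Step 4. [r9c2∈{2,5}] 2 has one home in box 7: r9c2 ⇒ r9c2=2.
Step 5. [r1c3∈{5,6}] row 1 places 6 nowhere but r1c3 ⇒ r1c3=6.
Step 6. [r9c8∈{3}] r9c8 is down to just 3. So r9c8=3.
Step 7. [r8c9∈{5}] only 5 remains possible at r8c9, so r8c9=5.
Step 8. [r1c1∈{1}] r1c1 has the single candidate 1 ⇒ r1c1=1.
Step 9. [r4c4∈{2,4}] row 4 places 2 nowhere but r4c4, so r4c4=2.
Step 10. [r8c5∈{3,6,8}] 6 has one home in row 8: r8c5. So r8c5=6.
Step 11. [r7c3∈{3,5}] in row 7, 3 fits only at r7c3 ⇒ r7c3=3.
Step 12. [r6c3∈{4}] r6c3 has the single candidate 4. So r6c3=4.
Step 13. [r3c9∈{6}] r3c9's peers cover all but 6 ⇒ r3c9=6.
Step 14. [r8c6∈{3}] r8c6's peers cover all but 3 ⇒ r8c6=3.
Step 15. [r4c5∈{3}] nothing but 3 survives at r4c5, so r4c5=3.
Step 16. [r5c2∈{6}] only 6 remains possible at r5c2. So r5c2=6.
Step 17. [r5c4∈{4}] r5c4 has the single candidate 4 ⇒ r5c4=4.
Step 18. [r5c3∈{8}] r5c3 is down to just 8. So r5c3=8.
Step 19. [r3c3∈{5}] r3c3 has the single candidate 5, so r3c3=5.
Step 20. [r1c7∈{5}] r1c7 is down to just 5, so r1c7=5.
Step 21. [r9c7∈{4}] only 4 remains possible at r9c7. So r9c7=4.
Step 22. [r9c6∈{5}] r9c6 is down to just 5 ⇒ r9c6=5.
Step 23. [r7c2∈{5}] r7c2 is down to just 5. So r7c2=5.
Step 24. [r5c1∈{2}] nothing but 2 survives at r5c1, so r5c1=2.
Step 25. [r4c9∈{4}] only 4 remains possible at r4c9 ⇒ r4c9=4.
Step 26. [r6c8∈{7}] r6c8 is down to just 7, so r6c8=7.
Step 27. [r3c1∈{9}] only 9 remains possible at r3c1. So r3c1=9.
Step 28. [r5c6∈{7}] only 7 remains possible at r5c6, so r5c6=7.
Step 29. [r3c5∈{8}] r3c5 has the single candidate 8. So r3c5=8.
Step 30. [r8c4∈{8}] only 8 remains possible at r8c4 ⇒ r8c4=8.
Step 31. [r3c6∈{1}] nothing but 1 survives at r3c6, so r3c6=1.
Step 32. [r2c9∈{3}] r2c9 is down to just 3. So r2c9=3.
Step 33. [r6c5∈{9}] nothing but 9 survives at r6c5 ⇒ r6c5=9.
Step 34. [r2c7∈{1}] r2c7's peers cover all but 1. So r2c7=1.
Step 35. [r8c8∈{2}] r8c8's peers cover all but 2 ⇒ r8c8=2.
Step 36. [r7c4∈{9}] only 9 remains possible at r7c4 ⇒ r7c4=9.

Answer: 1 8 6 3 2 4 5 9 7 / 7 4 2 6 5 9 1 8 3 / 9 3 5 7 8 1 2 4 6 / 5 9 7 2 3 8 6 1 4 / 2 6 8 4 1 7 3 5 9 / 3 1 4 5 9 6 8 7 2 / 8 5 3 9 4 2 7 6 1 / 4 7 1 8 6 3 9 2 5 / 6 2 9 1 7 5 4 3 8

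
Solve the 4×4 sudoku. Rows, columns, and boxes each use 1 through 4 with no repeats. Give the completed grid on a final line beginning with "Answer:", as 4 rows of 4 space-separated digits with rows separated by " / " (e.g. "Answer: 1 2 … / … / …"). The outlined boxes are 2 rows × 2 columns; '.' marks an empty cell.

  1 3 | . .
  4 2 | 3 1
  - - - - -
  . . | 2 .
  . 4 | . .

Step 1. [r3c4∈{3,4}] across row 3, 4 lands solely at r3c4. So r3c4=4.
Step 2. [r3c1∈{3}] r3c1 has the single candidate 3, so r3c1=3.
Step 3. [r1c3∈{4}] only 4 remains possible at r1c3 ⇒ r1c3=4.
Step 4. [r4c1∈{2}] r4c1 has the single candidate 2, so r4c1=2.
Step 5. [r4c4∈{3}] r4c4's peers cover all but 3, so r4c4=3.
Step 6. [r1c4∈{2}] r1c4 has the single candidate 2, so r1c4=2.
Step 7. [r4c3∈{1}] only 1 remains possible at r4c3. So r4c3=1.
Step 8. [r3c2∈{1}] r3c2's peers cover all but 1 ⇒ r3c2=1.

Answer: 1 3 4 2 / 4 2 3 1 / 3 1 2 4 / 2 4 1 3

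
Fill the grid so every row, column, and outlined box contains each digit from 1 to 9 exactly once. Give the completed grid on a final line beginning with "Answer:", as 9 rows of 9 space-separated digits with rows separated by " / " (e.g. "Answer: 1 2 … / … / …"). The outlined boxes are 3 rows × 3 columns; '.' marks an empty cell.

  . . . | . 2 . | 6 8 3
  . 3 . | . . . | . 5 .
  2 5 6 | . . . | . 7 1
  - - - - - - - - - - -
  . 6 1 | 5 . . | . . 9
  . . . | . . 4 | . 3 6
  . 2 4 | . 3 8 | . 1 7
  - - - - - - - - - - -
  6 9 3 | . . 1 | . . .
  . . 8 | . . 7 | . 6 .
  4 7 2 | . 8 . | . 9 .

Step 1. [r2c1∈{1,7,8,9}] across box 1, 8 lands solely at r2c1, so r2c1=8.
Step 2. [r8c1∈{1,5}] box 7 places 5 nowhere but r8c1. So r8c1=5.
Step 3. [r2c5∈{1,4,6,7,9}] in col 5, 6 fits only at r2c5, so r2c5=6.
Step 4. [r2c6∈{9}] r2c6's peers cover all but 9. So r2c6=9.
Step 5. [r3c5∈{4}] only 4 remains possible at r3c5 ⇒ r3c5=4.
Step 6. [r1c1∈{1,7,9}] r1c1 is the only open cell in col 1 admitting 1 ⇒ r1c1=1.
Step 7. [r4c7∈{2,4,8}] 8 has one home in row 4: r4c7. So r4c7=8.
Step 8. [r9c9∈{5}] only 5 remains possible at r9c9 ⇒ r9c9=5.
Step 9. [r5c3∈{5,7,9}] across col 3, 5 lands solely at r5c3, so r5c3=5.
Step 10. [r5c7∈{2}] nothing but 2 survives at r5c7. So r5c7=2.
Step 11. [r7c8∈{2,4}] in col 8, 2 fits only at r7c8, so r7c8=2.
Step 12. [r8c9∈{4}] only 4 remains possible at r8c9 ⇒ r8c9=4.
Step 13. [r4c5∈{7}] only 7 remains possible at r4c5, so r4c5=7.
Step 14. [r1c4∈{7}] r1c4 has the single candidate 7. So r1c4=7.
Step 15. [r5c5∈{1,9}] across col 5, 1 lands solely at r5c5, so r5c5=1.
Step 16. [r5c4∈{9}] nothing but 9 survives at r5c4, so r5c4=9.
Step 17. [r9c6∈{3,6}] in col 6, 6 fits only at r9c6. So r9c6=6.
Step 18. [r9c4∈{3}] only 3 remains possible at r9c4. So r9c4=3.
Step 19. [r8c2∈{1}] r8c2 has the single candidate 1. So r8c2=1.
Step 20. [r6c7∈{5}] nothing but 5 survives at r6c7, so r6c7=5.
Step 21. [r7c9∈{8}] r7c9 has the single candidate 8 ⇒ r7c9=8.
Step 22. [r5c2∈{8}] r5c2's peers cover all but 8 ⇒ r5c2=8.
Step 23. [r2c3∈{7}] r2c3's peers cover all but 7 ⇒ r2c3=7.
Step 24. [r1c2∈{4}] nothing but 4 survives at r1c2. So r1c2=4.
Step 25. [r3c6∈{3}] nothing but 3 survives at r3c6. So r3c6=3.
Step 26. [r1c3∈{9}] only 9 remains possible at r1c3 ⇒ r1c3=9.
Step 27. [r8c5∈{9}] r8c5 is down to just 9. So r8c5=9.
Step 28. [r4c8∈{4}] r4c8 is down to just 4 ⇒ r4c8=4.
Step 29. [r4c6∈{2}] r4c6 has the single candidate 2. So r4c6=2.
Step 30. [r2c9∈{2}] r2c9 has the single candidate 2. So r2c9=2.
Step 31. [r9c7∈{1}] r9c7 has the single candidate 1. So r9c7=1.
Step 32. [r4c1∈{3}] only 3 remains possible at r4c1 ⇒ r4c1=3.
Step 33. [r1c6∈{5}] nothing but 5 survives at r1c6. So r1c6=5.
Step 34. [r3c4∈{8}] only 8 remains possible at r3c4 ⇒ r3c4=8.
Step 35. [r8c4∈{2}] r8c4's peers cover all but 2 ⇒ r8c4=2.
Step 36. [r3c7∈{9}] nothing but 9 survives at r3c7. So r3c7=9.
Step 37. [r6c4∈{6}] r6c4 has the single candidate 6 ⇒ r6c4=6.
Step 38. [r6c1∈{9}] r6c1 has the single candidate 9. So r6c1=9.
Step 39. [r8c7∈{3}] r8c7's peers cover all but 3 ⇒ r8c7=3.
Step 40. [r7c4∈{4}] nothing but 4 survives at r7c4. So r7c4=4.
Step 41. [r2c7∈{4}] r2c7 is down to just 4. So r2c7=4.
Step 42. [r2c4∈{1}] r2c4 has the single candidate 1 ⇒ r2c4=1.
Step 43. [r5c1∈{7}] nothing but 7 survives at r5c1 ⇒ r5c1=7.
Step 44. [r7c5∈{5}] r7c5 has the single candidate 5, so r7c5=5.
Step 45. [r7c7∈{7}] only 7 remains possible at r7c7 ⇒ r7c7=7.

Answer: 1 4 9 7 2 5 6 8 3 / 8 3 7 1 6 9 4 5 2 / 2 5 6 8 4 3 9 7 1 / 3 6 1 5 7 2 8 4 9 / 7 8 5 9 1 4 2 3 6 / 9 2 4 6 3 8 5 1 7 / 6 9 3 4 5 1 7 2 8 / 5 1 8 2 9 7 3 6 4 / 4 7 2 3 8 6 1 9 5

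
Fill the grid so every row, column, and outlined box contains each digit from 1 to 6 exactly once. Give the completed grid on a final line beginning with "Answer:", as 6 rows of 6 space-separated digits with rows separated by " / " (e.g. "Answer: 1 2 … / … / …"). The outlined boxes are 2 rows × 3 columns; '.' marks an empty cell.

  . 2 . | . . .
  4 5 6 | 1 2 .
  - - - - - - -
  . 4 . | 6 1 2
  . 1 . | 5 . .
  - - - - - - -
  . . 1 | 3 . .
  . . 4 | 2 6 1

Step 1. [r1c3∈{3}] r1c3 has the single candidate 3 ⇒ r1c3=3.
Step 2. [r5c1∈{2,5,6}] in row 5, 2 fits only at r5c1. So r5c1=2.
Step 3. [r4c5∈{3,4}] r4c5 is the only open cell in col 5 admitting 3 ⇒ r4c5=3.
Step 4. [r4c6∈{4}] only 4 remains possible at r4c6. So r4c6=4.
Step 5. [r5c6∈{5}] only 5 remains possible at r5c6. So r5c6=5.
Step 6. [r6c1∈{3,5}] row 6 places 5 nowhere but r6c1 ⇒ r6c1=5.
Step 7. [r5c5∈{4}] r5c5 is down to just 4 ⇒ r5c5=4.
Step 8. [r1c6∈{6}] r1c6 has the single candidate 6 ⇒ r1c6=6.
Step 9. [r3c1∈{3}] r3c1's peers cover all but 3 ⇒ r3c1=3.
Step 10. [r1c5∈{5}] only 5 remains possible at r1c5, so r1c5=5.
Step 11. [r4c3∈{2}] r4c3 has the single candidate 2. So r4c3=2.
Step 12. [r1c1∈{1}] nothing but 1 survives at r1c1. So r1c1=1.
Step 13. [r3c3∈{5}] r3c3's peers cover all but 5, so r3c3=5.
Step 14. [r4c1∈{6}] only 6 remains possible at r4c1. So r4c1=6.
Step 15. [r5c2∈{6}] only 6 remains possible at r5c2 ⇒ r5c2=6.
Step 16. [r2c6∈{3}] only 3 remains possible at r2c6 ⇒ r2c6=3.
Step 17. [r6c2∈{3}] r6c2 is down to just 3 ⇒ r6c2=3.
Step 18. [r1c4∈{4}] nothing but 4 survives at r1c4, so r1c4=4.

Answer: 1 2 3 4 5 6 / 4 5 6 1 2 3 / 3 4 5 6 1 2 / 6 1 2 5 3 4 / 2 6 1 3 4 5 / 5 3 4 2 6 1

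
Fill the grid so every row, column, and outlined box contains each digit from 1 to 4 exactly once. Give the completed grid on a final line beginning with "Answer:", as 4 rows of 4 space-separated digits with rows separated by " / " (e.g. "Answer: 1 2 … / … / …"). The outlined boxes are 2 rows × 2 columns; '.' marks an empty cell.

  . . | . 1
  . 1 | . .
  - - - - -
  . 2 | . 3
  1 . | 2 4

Step 1. [r1c2∈{3,4}] col 2 places 4 nowhere but r1c2. So r1c2=4.
Step 2. [r1c1∈{2,3}] 2 has one home in row 1: r1c1 ⇒ r1c1=2.
Step 3. [r1c3∈{3}] r1c3 has the single candidate 3 ⇒ r1c3=3.
Step 4. [r2c1∈{3}] r2c1 is down to just 3 ⇒ r2c1=3.
Step 5. [r2c4∈{2}] r2c4's peers cover all but 2, so r2c4=2.
Step 6. [r2c3∈{4}] only 4 remains possible at r2c3, so r2c3=4.
Step 7. [r4c2∈{3}] r4c2 is down to just 3, so r4c2=3.
Step 8. [r3c1∈{4}] nothing but 4 survives at r3c1, so r3c1=4.
Step 9. [r3c3∈{1}] nothing but 1 survives at r3c3 ⇒ r3c3=1.

Answer: 2 4 3 1 / 3 1 4 2 / 4 2 1 3 / 1 3 2 4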